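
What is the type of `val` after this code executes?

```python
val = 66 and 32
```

'and' returns the last value when all truthy (32, which is int)

int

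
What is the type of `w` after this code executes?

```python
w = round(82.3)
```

round() with no ndigits arg returns int

int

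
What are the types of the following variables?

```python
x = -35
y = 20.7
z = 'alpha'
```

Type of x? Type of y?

x is int; y is float

int, float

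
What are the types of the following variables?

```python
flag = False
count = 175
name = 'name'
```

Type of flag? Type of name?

flag is bool; name is str

bool, str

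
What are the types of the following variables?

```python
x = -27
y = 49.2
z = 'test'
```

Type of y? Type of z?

y is float; z is str

float, str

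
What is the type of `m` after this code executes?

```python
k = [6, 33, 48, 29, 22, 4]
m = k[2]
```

Indexing a list of ints returns int (k[2] = 48)

int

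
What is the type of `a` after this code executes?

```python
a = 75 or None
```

'or' returns first truthy value (75, int)

int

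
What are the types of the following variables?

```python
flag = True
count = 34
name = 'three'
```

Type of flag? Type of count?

flag is bool; count is int

bool, int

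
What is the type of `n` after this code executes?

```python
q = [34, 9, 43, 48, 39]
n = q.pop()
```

list.pop() returns the popped element (int here)

int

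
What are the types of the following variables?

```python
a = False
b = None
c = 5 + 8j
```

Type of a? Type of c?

a is bool; c is complex

bool, complex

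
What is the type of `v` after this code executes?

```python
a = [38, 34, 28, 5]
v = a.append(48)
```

list.append() returns None (mutates in place)

NoneType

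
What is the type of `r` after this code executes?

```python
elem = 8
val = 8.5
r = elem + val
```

int + float returns float (8 + 8.5 = 16.5)

float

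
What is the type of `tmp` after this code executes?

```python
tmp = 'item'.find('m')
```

str.find() returns int (index, or -1)

int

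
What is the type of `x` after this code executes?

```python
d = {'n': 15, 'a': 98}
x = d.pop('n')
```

dict.pop() returns the value (int)

int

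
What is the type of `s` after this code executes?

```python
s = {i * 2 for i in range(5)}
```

A set comprehension {expr for x in iterable} produces a set

set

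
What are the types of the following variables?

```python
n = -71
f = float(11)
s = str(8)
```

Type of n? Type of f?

n is int; f is float

int, float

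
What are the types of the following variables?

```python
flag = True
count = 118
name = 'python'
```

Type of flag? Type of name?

flag is bool; name is str

bool, str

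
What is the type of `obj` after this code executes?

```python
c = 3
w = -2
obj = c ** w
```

int ** negative int returns float

float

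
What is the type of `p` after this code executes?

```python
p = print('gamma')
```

print() returns None

NoneType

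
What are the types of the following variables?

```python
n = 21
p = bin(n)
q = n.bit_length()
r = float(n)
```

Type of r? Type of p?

float() returns float; bin() returns str

float, str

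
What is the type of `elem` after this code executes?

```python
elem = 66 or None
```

'or' returns first truthy value (66, int)

int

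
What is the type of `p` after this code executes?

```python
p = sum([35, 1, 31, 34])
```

sum() of ints returns int

int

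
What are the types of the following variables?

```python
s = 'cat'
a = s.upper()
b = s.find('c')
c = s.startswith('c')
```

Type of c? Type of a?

str.startswith() returns bool; str.upper() returns str

bool, str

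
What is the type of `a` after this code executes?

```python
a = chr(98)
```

chr() returns str (single character)

str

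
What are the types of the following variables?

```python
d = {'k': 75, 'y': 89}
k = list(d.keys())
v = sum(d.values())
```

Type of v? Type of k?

sum of int values returns int; list(...) returns list

int, list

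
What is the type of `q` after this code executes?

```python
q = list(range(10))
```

list(range(...)) returns list

list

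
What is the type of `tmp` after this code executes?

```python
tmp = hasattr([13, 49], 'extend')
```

hasattr() returns bool

bool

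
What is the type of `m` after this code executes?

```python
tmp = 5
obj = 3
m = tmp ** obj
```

int ** positive int returns int (5 ** 3 = 125)

int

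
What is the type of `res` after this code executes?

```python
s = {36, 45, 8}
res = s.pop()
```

Popping from a set of ints returns int

int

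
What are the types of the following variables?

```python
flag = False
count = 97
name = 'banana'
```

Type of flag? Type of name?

flag is bool; name is str

bool, str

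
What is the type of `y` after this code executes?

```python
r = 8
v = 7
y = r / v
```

int / int always returns float in Python 3 (8 / 7 = 1.14286)

float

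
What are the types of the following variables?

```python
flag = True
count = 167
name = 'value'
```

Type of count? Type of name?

count is int; name is str

int, str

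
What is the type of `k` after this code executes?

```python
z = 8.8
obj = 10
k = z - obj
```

float - int returns float (8.8 - 10 = -1.2)

float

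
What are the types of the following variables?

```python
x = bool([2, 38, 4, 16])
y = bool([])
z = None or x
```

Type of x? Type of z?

bool() returns bool; None or <bool> returns the bool

bool, bool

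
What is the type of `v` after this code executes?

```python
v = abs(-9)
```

abs() of int returns int

int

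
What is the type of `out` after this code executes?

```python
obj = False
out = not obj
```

'not' always returns bool

bool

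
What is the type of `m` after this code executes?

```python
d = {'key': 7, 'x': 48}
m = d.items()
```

dict.items() returns a dict_items view

dict_items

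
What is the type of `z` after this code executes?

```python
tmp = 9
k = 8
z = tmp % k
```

int % int returns int (9 % 8 = 1)

int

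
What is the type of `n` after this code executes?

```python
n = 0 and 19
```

'and' returns the first falsy value (0, which is int)

int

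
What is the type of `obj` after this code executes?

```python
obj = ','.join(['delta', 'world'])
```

str.join() returns str

str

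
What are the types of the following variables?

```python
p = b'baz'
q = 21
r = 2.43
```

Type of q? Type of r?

q is int; r is float

int, float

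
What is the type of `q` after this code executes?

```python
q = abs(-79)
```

abs() of int returns int

int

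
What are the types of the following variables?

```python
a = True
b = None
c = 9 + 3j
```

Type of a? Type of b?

a is bool; b is NoneType

bool, NoneType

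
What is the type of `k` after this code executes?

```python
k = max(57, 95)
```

max() of ints returns int

int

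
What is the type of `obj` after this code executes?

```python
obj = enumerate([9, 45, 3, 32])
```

enumerate() returns an enumerate iterator object

enumerate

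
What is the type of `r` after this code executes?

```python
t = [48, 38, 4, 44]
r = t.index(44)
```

list.index() returns int

int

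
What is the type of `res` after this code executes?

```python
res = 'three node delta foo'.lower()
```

str.lower() returns str

str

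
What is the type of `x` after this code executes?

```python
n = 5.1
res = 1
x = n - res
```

float - int returns float (5.1 - 1 = 4.1)

float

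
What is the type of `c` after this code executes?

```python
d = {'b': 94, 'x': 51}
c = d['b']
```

Accessing dict[str, int] with key 'b' returns int value 94

int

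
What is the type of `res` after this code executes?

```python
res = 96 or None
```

'or' returns first truthy value (96, int)

int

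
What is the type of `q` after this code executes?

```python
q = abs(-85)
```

abs() of int returns int

int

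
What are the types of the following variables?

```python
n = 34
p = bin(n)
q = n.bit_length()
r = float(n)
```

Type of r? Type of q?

float() returns float; int.bit_length() returns int

float, int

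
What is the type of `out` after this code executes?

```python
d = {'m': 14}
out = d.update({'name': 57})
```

dict.update() returns None

NoneType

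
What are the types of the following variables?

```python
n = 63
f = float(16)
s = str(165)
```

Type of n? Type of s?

n is int; s is str

int, str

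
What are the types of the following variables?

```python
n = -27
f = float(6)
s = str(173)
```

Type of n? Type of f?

n is int; f is float

int, float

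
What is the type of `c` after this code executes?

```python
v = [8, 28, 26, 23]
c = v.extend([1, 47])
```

list.extend() returns None

NoneType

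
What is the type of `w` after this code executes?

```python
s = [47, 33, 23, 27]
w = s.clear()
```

list.clear() returns None

NoneType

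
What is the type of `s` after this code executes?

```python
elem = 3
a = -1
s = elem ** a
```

int ** negative int returns float

float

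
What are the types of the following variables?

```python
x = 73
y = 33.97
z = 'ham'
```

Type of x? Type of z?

x is int; z is str

int, str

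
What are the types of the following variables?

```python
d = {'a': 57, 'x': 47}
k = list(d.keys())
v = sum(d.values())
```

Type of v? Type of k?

sum of int values returns int; list(...) returns list

int, list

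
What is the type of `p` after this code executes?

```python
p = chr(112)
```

chr() returns str (single character)

str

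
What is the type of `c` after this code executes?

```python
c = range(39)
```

range() returns a range object

range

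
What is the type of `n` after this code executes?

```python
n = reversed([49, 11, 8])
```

reversed() on a list returns a list_reverseiterator

list_reverseiterator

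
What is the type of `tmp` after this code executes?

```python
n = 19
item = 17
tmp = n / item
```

int / int always returns float in Python 3 (19 / 17 = 1.11765)

float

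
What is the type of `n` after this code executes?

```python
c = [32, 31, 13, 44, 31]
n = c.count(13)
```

list.count() returns int

int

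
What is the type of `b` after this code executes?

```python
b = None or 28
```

'or' with None returns the other value (28, int)

int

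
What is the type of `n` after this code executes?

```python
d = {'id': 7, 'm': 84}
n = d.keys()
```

.keys() returns a dict_keys view object

dict_keys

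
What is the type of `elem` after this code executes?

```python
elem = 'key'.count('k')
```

str.count() returns int

int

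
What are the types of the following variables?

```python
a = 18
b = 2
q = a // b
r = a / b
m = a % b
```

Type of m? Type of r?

int % int returns int; int / int returns float

int, float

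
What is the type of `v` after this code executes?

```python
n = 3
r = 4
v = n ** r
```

int ** positive int returns int (3 ** 4 = 81)

int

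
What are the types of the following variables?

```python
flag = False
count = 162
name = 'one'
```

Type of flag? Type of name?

flag is bool; name is str

bool, str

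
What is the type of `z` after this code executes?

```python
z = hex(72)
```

hex() returns str representation

str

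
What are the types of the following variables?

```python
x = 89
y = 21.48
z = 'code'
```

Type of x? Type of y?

x is int; y is float

int, float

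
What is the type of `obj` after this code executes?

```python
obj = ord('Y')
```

ord() returns int (Unicode code point)

int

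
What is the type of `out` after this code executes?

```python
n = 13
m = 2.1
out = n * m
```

int * float returns float (13 * 2.1 = 27.3)

float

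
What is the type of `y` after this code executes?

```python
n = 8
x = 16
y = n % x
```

int % int returns int (8 % 16 = 8)

int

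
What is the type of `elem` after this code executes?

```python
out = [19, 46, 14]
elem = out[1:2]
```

Slicing a list always returns a list

list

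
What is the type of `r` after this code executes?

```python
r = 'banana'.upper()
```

str.upper() returns str

str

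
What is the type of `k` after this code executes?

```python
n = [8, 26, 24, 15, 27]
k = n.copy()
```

list.copy() returns list

list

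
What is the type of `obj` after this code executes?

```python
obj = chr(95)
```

chr() returns str (single character)

str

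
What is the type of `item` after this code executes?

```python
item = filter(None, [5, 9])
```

filter() returns a filter iterator object

filter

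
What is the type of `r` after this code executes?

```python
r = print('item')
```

print() returns None

NoneType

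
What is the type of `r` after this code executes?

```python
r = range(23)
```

range() returns a range object

range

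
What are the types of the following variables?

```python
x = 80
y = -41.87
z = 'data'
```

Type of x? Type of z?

x is int; z is str

int, str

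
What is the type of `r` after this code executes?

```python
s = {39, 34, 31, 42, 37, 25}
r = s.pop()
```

Popping from a set of ints returns int

int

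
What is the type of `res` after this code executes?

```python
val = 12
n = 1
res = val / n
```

int / int always returns float in Python 3 (12 / 1 = 12)

float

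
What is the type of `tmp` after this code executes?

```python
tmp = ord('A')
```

ord() returns int (Unicode code point)

int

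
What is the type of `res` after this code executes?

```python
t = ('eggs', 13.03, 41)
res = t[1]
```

Index 1 of tuple is 13.03 which is float

float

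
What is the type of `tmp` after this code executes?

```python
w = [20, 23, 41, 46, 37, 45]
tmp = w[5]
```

Indexing a list of ints returns int (w[5] = 45)

int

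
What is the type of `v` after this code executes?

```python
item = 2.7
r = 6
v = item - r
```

float - int returns float (2.7 - 6 = -3.3)

float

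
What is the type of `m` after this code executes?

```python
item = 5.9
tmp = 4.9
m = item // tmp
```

float // float returns float (floor division preserves float type)

float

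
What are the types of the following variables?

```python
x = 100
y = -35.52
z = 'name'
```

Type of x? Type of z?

x is int; z is str

int, str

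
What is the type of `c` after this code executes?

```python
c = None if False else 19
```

Ternary: condition is False, else branch (19) taken → int

int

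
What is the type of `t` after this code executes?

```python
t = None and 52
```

'and' returns first falsy value (None)

NoneType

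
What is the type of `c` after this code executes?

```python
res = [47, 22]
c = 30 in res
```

'in' operator returns bool

bool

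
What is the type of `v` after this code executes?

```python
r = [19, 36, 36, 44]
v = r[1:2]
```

Slicing a list always returns a list

list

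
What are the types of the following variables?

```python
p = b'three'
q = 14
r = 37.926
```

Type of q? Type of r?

q is int; r is float

int, float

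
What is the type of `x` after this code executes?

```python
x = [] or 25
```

'or' returns first truthy value (25, which is int)

int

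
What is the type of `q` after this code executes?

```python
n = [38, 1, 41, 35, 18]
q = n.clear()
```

list.clear() returns None

NoneType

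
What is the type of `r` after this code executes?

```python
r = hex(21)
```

hex() returns str representation

str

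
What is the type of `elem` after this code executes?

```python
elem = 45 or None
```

'or' returns first truthy value (45, int)

int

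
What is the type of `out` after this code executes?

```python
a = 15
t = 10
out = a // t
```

int // int returns int (15 // 10 = 1)

int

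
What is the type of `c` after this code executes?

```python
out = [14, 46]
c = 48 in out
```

'in' operator returns bool

bool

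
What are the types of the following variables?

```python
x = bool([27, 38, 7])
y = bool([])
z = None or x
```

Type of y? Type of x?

bool() returns bool; bool() returns bool

bool, bool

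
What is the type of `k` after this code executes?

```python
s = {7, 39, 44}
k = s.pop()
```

Popping from a set of ints returns int

int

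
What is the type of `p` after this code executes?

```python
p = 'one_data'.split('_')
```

str.split() returns list

list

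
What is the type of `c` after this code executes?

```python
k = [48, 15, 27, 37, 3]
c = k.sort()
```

list.sort() returns None (sorts in place)

NoneType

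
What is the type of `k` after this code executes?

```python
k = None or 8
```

'or' with None returns the other value (8, int)

int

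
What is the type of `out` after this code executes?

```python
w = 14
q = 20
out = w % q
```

int % int returns int (14 % 20 = 14)

int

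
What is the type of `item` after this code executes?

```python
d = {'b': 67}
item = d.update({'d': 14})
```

dict.update() returns None

NoneType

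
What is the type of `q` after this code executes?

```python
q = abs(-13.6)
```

abs() of float returns float

float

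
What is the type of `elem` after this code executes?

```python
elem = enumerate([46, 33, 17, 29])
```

enumerate() returns an enumerate iterator object

enumerate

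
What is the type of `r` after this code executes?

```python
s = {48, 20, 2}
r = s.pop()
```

Popping from a set of ints returns int

int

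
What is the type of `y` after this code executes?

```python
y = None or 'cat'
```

'or' with None returns the other value ('cat', str)

str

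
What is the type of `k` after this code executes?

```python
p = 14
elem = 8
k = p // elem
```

int // int returns int (14 // 8 = 1)

int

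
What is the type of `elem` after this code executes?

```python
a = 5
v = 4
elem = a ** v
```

int ** positive int returns int (5 ** 4 = 625)

int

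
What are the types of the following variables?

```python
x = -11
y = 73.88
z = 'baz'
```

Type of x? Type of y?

x is int; y is float

int, float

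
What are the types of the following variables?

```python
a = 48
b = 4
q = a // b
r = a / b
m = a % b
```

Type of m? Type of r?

int % int returns int; int / int returns float

int, float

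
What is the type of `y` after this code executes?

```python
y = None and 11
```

'and' returns first falsy value (None)

NoneType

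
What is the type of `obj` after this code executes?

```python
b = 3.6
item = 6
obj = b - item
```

float - int returns float (3.6 - 6 = -2.4)

float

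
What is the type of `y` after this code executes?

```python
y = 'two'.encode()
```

str.encode() returns bytes

bytes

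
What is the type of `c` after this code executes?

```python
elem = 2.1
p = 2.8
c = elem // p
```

float // float returns float (floor division preserves float type)

float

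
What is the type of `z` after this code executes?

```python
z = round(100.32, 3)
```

round() with ndigits arg returns float

float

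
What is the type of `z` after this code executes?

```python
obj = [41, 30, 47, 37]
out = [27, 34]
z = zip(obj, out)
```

zip() returns a zip iterator object

zip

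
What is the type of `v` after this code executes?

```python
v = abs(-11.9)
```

abs() of float returns float

float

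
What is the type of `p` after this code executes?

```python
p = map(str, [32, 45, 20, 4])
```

map() returns a map iterator object

map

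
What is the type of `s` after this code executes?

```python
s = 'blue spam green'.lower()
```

str.lower() returns str

str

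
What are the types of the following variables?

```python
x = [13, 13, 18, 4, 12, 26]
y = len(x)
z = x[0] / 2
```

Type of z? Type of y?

int / int returns float; len() returns int

float, int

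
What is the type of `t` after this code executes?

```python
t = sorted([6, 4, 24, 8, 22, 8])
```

sorted() always returns list

list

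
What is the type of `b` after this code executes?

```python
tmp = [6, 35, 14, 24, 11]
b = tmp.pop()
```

list.pop() returns the popped element (int here)

int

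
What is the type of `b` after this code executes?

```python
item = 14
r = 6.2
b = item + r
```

int + float returns float (14 + 6.2 = 20.2)

float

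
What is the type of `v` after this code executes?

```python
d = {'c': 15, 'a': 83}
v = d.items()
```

dict.items() returns a dict_items view

dict_items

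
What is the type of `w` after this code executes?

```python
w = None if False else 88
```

Ternary: condition is False, else branch (88) taken → int

int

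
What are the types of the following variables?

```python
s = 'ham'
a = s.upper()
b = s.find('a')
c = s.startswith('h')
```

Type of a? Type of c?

str.upper() returns str; str.startswith() returns bool

str, bool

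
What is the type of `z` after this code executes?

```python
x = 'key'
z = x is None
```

'is' comparison returns bool

bool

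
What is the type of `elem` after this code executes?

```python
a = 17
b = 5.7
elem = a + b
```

int + float returns float (17 + 5.7 = 22.7)

float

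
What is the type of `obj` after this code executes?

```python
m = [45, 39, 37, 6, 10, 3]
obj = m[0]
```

Indexing a list of ints returns int (m[0] = 45)

int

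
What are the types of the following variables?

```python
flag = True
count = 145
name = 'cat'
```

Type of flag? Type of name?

flag is bool; name is str

bool, str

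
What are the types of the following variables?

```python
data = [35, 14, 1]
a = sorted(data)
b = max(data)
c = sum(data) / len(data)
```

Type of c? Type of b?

int / int returns float; max of ints returns int

float, int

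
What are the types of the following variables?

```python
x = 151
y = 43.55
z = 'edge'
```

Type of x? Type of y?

x is int; y is float

int, float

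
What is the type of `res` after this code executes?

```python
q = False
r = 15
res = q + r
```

bool + int returns int (False is 0, so 0 + 15 = 15)

int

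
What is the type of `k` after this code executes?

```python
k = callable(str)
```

callable() returns bool

bool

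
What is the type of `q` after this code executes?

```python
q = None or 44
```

'or' with None returns the other value (44, int)

int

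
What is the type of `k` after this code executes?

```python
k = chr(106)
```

chr() returns str (single character)

str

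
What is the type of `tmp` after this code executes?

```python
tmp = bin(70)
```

bin() returns str representation

str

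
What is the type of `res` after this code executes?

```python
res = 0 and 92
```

'and' returns the first falsy value (0, which is int)

int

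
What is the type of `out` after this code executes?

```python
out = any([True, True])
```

any() returns bool

bool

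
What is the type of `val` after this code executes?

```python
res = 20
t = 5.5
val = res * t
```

int * float returns float (20 * 5.5 = 110.0)

float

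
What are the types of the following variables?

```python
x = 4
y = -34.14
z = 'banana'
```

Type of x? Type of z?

x is int; z is str

int, str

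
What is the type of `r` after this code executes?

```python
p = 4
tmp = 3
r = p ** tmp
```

int ** positive int returns int (4 ** 3 = 64)

int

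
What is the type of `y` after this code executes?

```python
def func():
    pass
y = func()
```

A function with no return statement returns None

NoneType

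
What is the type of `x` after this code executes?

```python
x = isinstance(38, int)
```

isinstance() returns bool

bool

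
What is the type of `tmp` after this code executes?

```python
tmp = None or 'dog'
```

'or' with None returns the other value ('dog', str)

str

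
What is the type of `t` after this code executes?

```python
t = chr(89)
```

chr() returns str (single character)

str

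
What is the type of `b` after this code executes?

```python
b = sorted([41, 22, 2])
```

sorted() always returns list

list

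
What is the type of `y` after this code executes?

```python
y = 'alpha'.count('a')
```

str.count() returns int

int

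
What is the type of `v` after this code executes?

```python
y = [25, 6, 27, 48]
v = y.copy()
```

list.copy() returns list

list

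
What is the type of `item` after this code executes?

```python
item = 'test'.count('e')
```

str.count() returns int

int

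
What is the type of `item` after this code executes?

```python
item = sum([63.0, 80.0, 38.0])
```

sum() of floats returns float

float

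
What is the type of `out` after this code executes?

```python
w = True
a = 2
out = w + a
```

bool + int returns int (True is 1, so 1 + 2 = 3)

int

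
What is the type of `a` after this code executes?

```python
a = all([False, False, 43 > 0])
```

all() returns bool

bool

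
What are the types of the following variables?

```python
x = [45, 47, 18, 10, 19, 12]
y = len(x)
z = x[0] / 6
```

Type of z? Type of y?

int / int returns float; len() returns int

float, int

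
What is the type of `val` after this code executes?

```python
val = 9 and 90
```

'and' returns the last value when all truthy (90, which is int)

int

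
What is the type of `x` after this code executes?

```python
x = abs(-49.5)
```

abs() of float returns float

float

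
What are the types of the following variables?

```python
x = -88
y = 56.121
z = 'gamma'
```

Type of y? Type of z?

y is float; z is str

float, str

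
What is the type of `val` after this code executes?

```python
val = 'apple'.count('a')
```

str.count() returns int

int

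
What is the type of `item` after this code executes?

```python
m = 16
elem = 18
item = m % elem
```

int % int returns int (16 % 18 = 16)

int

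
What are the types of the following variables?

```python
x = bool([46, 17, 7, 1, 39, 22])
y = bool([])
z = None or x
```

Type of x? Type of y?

bool() returns bool; bool() returns bool

bool, bool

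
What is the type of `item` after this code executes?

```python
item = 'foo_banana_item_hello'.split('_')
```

str.split() returns list

list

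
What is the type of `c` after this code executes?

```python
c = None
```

None has type NoneType

NoneType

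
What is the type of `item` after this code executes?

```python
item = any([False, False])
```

any() returns bool

bool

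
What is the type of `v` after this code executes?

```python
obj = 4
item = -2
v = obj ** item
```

int ** negative int returns float

float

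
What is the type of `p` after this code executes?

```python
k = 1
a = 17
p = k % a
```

int % int returns int (1 % 17 = 1)

int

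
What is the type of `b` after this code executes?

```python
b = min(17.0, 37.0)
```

min() of floats returns float

float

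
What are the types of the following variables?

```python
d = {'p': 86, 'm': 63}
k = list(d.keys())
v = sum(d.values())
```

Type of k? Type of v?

list(...) returns list; sum of int values returns int

list, int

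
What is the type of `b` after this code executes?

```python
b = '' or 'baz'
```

'or' returns first truthy value ('baz', which is str)

str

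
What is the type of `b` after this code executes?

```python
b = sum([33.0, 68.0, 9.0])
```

sum() of floats returns float

float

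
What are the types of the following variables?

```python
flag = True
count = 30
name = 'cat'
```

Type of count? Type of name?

count is int; name is str

int, str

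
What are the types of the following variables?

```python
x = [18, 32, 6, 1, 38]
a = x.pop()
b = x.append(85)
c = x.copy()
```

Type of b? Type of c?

list.append() returns None; list.copy() returns list

NoneType, list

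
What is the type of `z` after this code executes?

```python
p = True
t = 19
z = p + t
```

bool + int returns int (True is 1, so 1 + 19 = 20)

int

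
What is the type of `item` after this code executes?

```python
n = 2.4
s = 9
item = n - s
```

float - int returns float (2.4 - 9 = -6.6)

float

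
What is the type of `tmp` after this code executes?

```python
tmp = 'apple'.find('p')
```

str.find() returns int (index, or -1)

int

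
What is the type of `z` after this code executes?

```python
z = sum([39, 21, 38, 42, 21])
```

sum() of ints returns int

int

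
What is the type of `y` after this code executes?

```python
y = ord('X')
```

ord() returns int (Unicode code point)

int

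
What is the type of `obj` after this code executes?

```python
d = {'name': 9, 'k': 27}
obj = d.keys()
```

.keys() returns a dict_keys view object

dict_keys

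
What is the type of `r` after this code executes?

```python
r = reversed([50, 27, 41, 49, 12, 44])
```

reversed() on a list returns a list_reverseiterator

list_reverseiterator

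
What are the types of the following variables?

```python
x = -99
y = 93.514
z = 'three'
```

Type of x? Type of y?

x is int; y is float

int, float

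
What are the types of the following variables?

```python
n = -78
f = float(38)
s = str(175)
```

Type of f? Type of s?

f is float; s is str

float, str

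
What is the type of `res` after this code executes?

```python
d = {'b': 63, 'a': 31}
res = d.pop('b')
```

dict.pop() returns the value (int)

int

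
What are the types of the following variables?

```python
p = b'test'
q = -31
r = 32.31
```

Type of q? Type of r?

q is int; r is float

int, float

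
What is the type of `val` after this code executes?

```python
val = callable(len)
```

callable() returns bool

bool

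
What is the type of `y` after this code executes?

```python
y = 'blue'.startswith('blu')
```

str.startswith() returns bool

bool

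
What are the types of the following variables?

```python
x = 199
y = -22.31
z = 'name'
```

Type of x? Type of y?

x is int; y is float

int, float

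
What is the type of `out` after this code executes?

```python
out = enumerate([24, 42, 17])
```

enumerate() returns an enumerate iterator object

enumerate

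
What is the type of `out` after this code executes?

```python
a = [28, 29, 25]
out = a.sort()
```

list.sort() returns None (sorts in place)

NoneType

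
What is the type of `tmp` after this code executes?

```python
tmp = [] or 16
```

'or' returns first truthy value (16, which is int)

int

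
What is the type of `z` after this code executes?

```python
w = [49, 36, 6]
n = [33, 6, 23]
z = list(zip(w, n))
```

list(zip(...)) returns a list of tuples

list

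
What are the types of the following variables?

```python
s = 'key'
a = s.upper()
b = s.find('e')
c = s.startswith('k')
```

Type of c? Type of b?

str.startswith() returns bool; str.find() returns int

bool, int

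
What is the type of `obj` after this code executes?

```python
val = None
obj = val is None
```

'is' comparison returns bool

bool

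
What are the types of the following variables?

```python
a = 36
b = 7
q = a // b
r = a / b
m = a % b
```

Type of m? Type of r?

int % int returns int; int / int returns float

int, float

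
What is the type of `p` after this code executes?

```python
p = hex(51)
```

hex() returns str representation

str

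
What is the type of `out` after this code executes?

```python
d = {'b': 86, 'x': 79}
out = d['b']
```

Accessing dict[str, int] with key 'b' returns int value 86

int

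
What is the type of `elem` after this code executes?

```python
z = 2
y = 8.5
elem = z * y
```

int * float returns float (2 * 8.5 = 17.0)

float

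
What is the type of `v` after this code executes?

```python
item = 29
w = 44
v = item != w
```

Comparison operators return bool

bool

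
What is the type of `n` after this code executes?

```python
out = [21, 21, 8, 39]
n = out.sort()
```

list.sort() returns None (sorts in place)

NoneType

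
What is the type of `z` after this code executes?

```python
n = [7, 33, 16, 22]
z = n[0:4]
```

Slicing a list always returns a list

list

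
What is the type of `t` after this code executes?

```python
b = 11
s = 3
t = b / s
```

int / int always returns float in Python 3 (11 / 3 = 3.66667)

float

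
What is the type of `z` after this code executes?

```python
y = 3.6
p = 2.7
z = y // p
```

float // float returns float (floor division preserves float type)

float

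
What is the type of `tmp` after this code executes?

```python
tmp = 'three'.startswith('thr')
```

str.startswith() returns bool

bool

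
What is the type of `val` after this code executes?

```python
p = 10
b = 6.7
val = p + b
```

int + float returns float (10 + 6.7 = 16.7)

float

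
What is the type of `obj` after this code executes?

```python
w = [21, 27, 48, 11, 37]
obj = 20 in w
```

'in' operator returns bool

bool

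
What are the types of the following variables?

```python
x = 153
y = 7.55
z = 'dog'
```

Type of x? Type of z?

x is int; z is str

int, str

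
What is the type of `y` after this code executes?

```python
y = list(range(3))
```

list(range(...)) returns list

list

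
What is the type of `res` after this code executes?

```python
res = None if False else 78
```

Ternary: condition is False, else branch (78) taken → int

int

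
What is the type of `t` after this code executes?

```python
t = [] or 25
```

'or' returns first truthy value (25, which is int)

int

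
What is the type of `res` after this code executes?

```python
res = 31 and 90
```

'and' returns the last value when all truthy (90, which is int)

int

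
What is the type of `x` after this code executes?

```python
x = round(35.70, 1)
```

round() with ndigits arg returns float

float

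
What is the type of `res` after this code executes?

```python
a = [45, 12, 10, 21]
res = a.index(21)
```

list.index() returns int

int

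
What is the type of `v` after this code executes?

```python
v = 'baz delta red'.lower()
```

str.lower() returns str

str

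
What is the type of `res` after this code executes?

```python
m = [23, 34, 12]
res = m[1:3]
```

Slicing a list always returns a list

list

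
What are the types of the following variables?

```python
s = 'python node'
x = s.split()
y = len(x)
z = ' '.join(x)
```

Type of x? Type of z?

str.split() returns list; str.join() returns str

list, str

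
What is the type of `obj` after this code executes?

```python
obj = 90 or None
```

'or' returns first truthy value (90, int)

int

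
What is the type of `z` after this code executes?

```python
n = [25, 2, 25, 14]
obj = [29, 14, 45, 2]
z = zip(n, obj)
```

zip() returns a zip iterator object

zip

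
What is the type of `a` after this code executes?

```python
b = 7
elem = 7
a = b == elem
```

Equality comparison returns bool

bool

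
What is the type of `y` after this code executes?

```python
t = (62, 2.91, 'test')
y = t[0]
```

Index 0 of tuple is 62 which is int

int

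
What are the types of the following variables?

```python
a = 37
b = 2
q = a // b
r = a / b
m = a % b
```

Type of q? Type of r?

int // int returns int; int / int returns float

int, float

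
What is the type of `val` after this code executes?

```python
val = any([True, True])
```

any() returns bool

bool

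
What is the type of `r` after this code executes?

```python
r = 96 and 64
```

'and' returns the last value when all truthy (64, which is int)

int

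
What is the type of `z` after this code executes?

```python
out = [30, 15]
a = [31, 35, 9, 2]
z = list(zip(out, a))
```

list(zip(...)) returns a list of tuples

list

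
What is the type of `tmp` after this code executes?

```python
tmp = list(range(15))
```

list(range(...)) returns list

list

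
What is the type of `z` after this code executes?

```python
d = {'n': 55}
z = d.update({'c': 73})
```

dict.update() returns None

NoneType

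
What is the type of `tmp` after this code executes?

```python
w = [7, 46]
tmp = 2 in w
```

'in' operator returns bool

bool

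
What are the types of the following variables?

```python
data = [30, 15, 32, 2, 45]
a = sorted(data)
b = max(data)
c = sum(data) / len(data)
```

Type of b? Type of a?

max of ints returns int; sorted() returns list

int, list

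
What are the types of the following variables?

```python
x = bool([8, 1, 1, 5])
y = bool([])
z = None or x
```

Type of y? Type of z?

bool() returns bool; None or <bool> returns the bool

bool, bool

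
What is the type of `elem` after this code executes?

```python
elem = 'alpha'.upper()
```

str.upper() returns str

str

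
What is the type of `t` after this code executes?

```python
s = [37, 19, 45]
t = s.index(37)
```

list.index() returns int

int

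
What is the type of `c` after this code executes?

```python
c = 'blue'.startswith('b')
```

str.startswith() returns bool

bool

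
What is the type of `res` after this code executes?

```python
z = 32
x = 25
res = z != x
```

Comparison operators return bool

bool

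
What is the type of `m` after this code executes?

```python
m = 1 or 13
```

'or' returns the first truthy value (1, which is int)

int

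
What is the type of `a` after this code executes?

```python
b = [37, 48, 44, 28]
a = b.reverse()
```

list.reverse() returns None

NoneType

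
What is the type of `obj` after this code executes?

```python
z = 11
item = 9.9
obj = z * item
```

int * float returns float (11 * 9.9 = 108.9)

float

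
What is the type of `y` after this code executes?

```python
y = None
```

None has type NoneType

NoneType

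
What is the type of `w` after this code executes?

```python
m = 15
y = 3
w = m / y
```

int / int always returns float in Python 3 (15 / 3 = 5)

float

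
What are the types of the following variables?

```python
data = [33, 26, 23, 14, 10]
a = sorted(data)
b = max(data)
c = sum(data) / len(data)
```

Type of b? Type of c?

max of ints returns int; int / int returns float

int, float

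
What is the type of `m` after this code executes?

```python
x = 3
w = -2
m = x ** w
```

int ** negative int returns float

float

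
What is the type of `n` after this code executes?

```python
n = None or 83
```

'or' with None returns the other value (83, int)

int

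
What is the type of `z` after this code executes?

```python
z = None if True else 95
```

Ternary: condition is True, if branch (None) taken → NoneType

NoneType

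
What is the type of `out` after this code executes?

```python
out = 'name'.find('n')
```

str.find() returns int (index, or -1)

int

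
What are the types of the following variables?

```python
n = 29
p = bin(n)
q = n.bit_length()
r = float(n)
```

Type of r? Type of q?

float() returns float; int.bit_length() returns int

float, int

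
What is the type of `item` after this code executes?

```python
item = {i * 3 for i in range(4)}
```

A set comprehension {expr for x in iterable} produces a set

set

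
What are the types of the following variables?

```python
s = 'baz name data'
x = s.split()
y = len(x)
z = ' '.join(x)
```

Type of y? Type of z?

len() returns int; str.join() returns str

int, str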